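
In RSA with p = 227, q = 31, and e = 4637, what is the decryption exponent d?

φ(n) = (p−1)(q−1) = 226·30 = 6780.
Need d with 4637·d ≡ 1 (mod 6780). Apply the extended Euclidean algorithm:
6780 = 1×4637 + 2143
4637 = 2×2143 + 351
2143 = 6×351 + 37
351 = 9×37 + 18
37 = 2×18 + 1
18 = 18×1 + 0
Back-substitute:
1 = 37 − 2·18
1 = −2·351 + 19·37
1 = 19·2143 − 116·351
1 = −116·4637 + 251·2143
1 = 251·6780 − 367·4637
So 4637·(-367) ≡ 1 (mod 6780), hence d ≡ -367 ≡ 6413 (mod 6780).

6413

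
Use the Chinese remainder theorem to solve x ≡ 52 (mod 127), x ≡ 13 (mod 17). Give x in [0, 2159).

Write x = 52 + 127·k. Then 127·k ≡ 13 − 52 ≡ 12 (mod 17).
Need 127⁻¹ mod 17. Extended Euclid on (17, 8):
17 = 2*8 + 1
8 = 8*1 + 0
Back-substitute:
1 = 17 − 2·8
127⁻¹ ≡ 15 (mod 17), so k ≡ 15·12 ≡ 10 (mod 17).
x = 52 + 127·10 = 1322.

1322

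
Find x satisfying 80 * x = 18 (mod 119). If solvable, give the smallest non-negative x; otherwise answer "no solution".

27

First find gcd(80, 119):
119 = 1×80 + 39
80 = 2×39 + 2
39 = 19×2 + 1
2 = 2×1 + 0
gcd = 1, so a unique solution mod 119 exists.
Back-substitute for the Bézout coefficients:
1 = 39 − 19·2
1 = −19·80 + 39·39
1 = 39·119 − 58·80
So 80·(-58) ≡ 1 (mod 119), giving 80⁻¹ ≡ 61.
x ≡ 80⁻¹·18 ≡ 61·18 ≡ 27 (mod 119).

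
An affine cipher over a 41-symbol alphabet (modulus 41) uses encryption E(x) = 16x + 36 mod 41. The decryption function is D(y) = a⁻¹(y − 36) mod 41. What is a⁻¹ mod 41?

Apply the Euclidean algorithm to 41 and 16:
41 = 2·16 + 9
16 = 1·9 + 7
9 = 1·7 + 2
7 = 3·2 + 1
2 = 2·1 + 0
gcd = 1, so the inverse exists. Back-substitute:
1 = 7 − 3·2
1 = −3·9 + 4·7
1 = 4·16 − 7·9
1 = −7·41 + 18·16
So 16·18 ≡ 1 (mod 41).

18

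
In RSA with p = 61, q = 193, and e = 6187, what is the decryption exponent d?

φ(n) = (p−1)(q−1) = 60·192 = 11520.
Need d with 6187·d ≡ 1 (mod 11520). Apply the extended Euclidean algorithm:
11520 = 1*6187 + 5333
6187 = 1*5333 + 854
5333 = 6*854 + 209
854 = 4*209 + 18
209 = 11*18 + 11
18 = 1*11 + 7
11 = 1*7 + 4
7 = 1*4 + 3
4 = 1*3 + 1
3 = 3*1 + 0
Back-substitute:
1 = 4 − 3
1 = −7 + 2·4
1 = 2·11 − 3·7
1 = −3·18 + 5·11
1 = 5·209 − 58·18
1 = −58·854 + 237·209
1 = 237·5333 − 1480·854
1 = −1480·6187 + 1717·5333
1 = 1717·11520 − 3197·6187
So 6187·(-3197) ≡ 1 (mod 11520), hence d ≡ -3197 ≡ 8323 (mod 11520).

8323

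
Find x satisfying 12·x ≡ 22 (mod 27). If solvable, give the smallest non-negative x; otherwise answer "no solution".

gcd(12, 27):
27 = 2·12 + 3
12 = 4·3 + 0
gcd = 3, but 3 ∤ 22, so the congruence has no solution.

no solution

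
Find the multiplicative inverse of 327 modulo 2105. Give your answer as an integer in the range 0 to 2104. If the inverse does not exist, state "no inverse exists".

103

Apply the Euclidean algorithm to 2105 and 327:
2105 = 6*327 + 143
327 = 2*143 + 41
143 = 3*41 + 20
41 = 2*20 + 1
20 = 20*1 + 0
gcd = 1, so the inverse exists. Back-substitute:
1 = 41 − 2·20
1 = −2·143 + 7·41
1 = 7·327 − 16·143
1 = −16·2105 + 103·327
So 327·103 ≡ 1 (mod 2105).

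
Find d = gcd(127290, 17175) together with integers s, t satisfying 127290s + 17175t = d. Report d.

Apply Euclid's algorithm to 127290 and 17175:
127290 = 7*17175 + 7065
17175 = 2*7065 + 3045
7065 = 2*3045 + 975
3045 = 3*975 + 120
975 = 8*120 + 15
120 = 8*15 + 0
gcd(127290, 17175) = 15.
Express as a combination:
15 = 975 − 8·120
15 = −8·3045 + 25·975
15 = 25·7065 − 58·3045
15 = −58·17175 + 141·7065
15 = 141·127290 − 1045·17175
So 15 = (141)·127290 + (-1045)·17175.

15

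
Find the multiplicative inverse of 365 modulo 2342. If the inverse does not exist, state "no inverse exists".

gcd(2342, 365) by repeated division:
2342 = 6×365 + 152
365 = 2×152 + 61
152 = 2×61 + 30
61 = 2×30 + 1
30 = 30×1 + 0
The gcd is 1. Working backward:
1 = 61 − 2·30
1 = −2·152 + 5·61
1 = 5·365 − 12·152
1 = −12·2342 + 77·365
So 365·77 ≡ 1 (mod 2342).

77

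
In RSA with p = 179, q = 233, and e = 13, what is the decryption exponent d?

φ(n) = (p−1)(q−1) = 178·232 = 41296.
Need d with 13·d ≡ 1 (mod 41296). Apply the extended Euclidean algorithm:
41296 = 3176·13 + 8
13 = 1·8 + 5
8 = 1·5 + 3
5 = 1·3 + 2
3 = 1·2 + 1
2 = 2·1 + 0
Back-substitute:
1 = 3 − 2
1 = −5 + 2·3
1 = 2·8 − 3·5
1 = −3·13 + 5·8
1 = 5·41296 − 15883·13
So 13·(-15883) ≡ 1 (mod 41296), hence d ≡ -15883 ≡ 25413 (mod 41296).

25413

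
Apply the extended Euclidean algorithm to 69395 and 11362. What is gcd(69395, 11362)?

1

Apply Euclid's algorithm to 69395 and 11362:
69395 = 6·11362 + 1223
11362 = 9·1223 + 355
1223 = 3·355 + 158
355 = 2·158 + 39
158 = 4·39 + 2
39 = 19·2 + 1
2 = 2·1 + 0
gcd(69395, 11362) = 1.
Working backward:
1 = 39 − 19·2
1 = −19·158 + 77·39
1 = 77·355 − 173·158
1 = −173·1223 + 596·355
1 = 596·11362 − 5537·1223
1 = −5537·69395 + 33818·11362
So 1 = (-5537)·69395 + (33818)·11362.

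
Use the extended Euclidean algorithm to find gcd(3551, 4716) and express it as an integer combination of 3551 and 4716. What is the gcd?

1

Euclidean algorithm:
4716 = 1*3551 + 1165
3551 = 3*1165 + 56
1165 = 20*56 + 45
56 = 1*45 + 11
45 = 4*11 + 1
11 = 11*1 + 0
gcd(3551, 4716) = 1.
Back-substituting:
1 = 45 − 4·11
1 = −4·56 + 5·45
1 = 5·1165 − 104·56
1 = −104·3551 + 317·1165
1 = 317·4716 − 421·3551
So 1 = (317)·4716 + (-421)·3551.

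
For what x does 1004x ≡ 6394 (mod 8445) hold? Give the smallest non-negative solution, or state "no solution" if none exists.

First find gcd(1004, 8445):
8445 = 8·1004 + 413
1004 = 2·413 + 178
413 = 2·178 + 57
178 = 3·57 + 7
57 = 8·7 + 1
7 = 7·1 + 0
gcd = 1, so a unique solution mod 8445 exists.
Back-substitute for the Bézout coefficients:
1 = 57 − 8·7
1 = −8·178 + 25·57
1 = 25·413 − 58·178
1 = −58·1004 + 141·413
1 = 141·8445 − 1186·1004
So 1004·(-1186) ≡ 1 (mod 8445), giving 1004⁻¹ ≡ 7259.
x ≡ 1004⁻¹·6394 ≡ 7259·6394 ≡ 326 (mod 8445).

326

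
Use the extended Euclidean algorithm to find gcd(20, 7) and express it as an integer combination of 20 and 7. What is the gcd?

Apply Euclid's algorithm to 20 and 7:
20 = 2·7 + 6
7 = 1·6 + 1
6 = 6·1 + 0
gcd(20, 7) = 1.
Back-substituting:
1 = 7 − 6
1 = −20 + 3·7
So 1 = (-1)·20 + (3)·7.

1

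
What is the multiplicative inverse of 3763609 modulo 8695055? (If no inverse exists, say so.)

7284279

Run Euclid on (8695055, 3763609):
8695055 = 2·3763609 + 1167837
3763609 = 3·1167837 + 260098
1167837 = 4·260098 + 127445
260098 = 2·127445 + 5208
127445 = 24·5208 + 2453
5208 = 2·2453 + 302
2453 = 8·302 + 37
302 = 8·37 + 6
37 = 6·6 + 1
6 = 6·1 + 0
Since gcd(3763609, 8695055) = 1, back-substitute to write 1 as a combination:
1 = 37 − 6·6
1 = −6·302 + 49·37
1 = 49·2453 − 398·302
1 = −398·5208 + 845·2453
1 = 845·127445 − 20678·5208
1 = −20678·260098 + 42201·127445
1 = 42201·1167837 − 189482·260098
1 = −189482·3763609 + 610647·1167837
1 = 610647·8695055 − 1410776·3763609
Thus 3763609·(-1410776) ≡ 1 (mod 8695055); reducing, -1410776 mod 8695055 = 7284279.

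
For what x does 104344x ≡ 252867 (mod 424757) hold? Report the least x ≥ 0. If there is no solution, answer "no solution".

First find gcd(104344, 424757):
424757 = 4·104344 + 7381
104344 = 14·7381 + 1010
7381 = 7·1010 + 311
1010 = 3·311 + 77
311 = 4·77 + 3
77 = 25·3 + 2
3 = 1·2 + 1
2 = 2·1 + 0
gcd = 1, so a unique solution mod 424757 exists.
Back-substitute for the Bézout coefficients:
1 = 3 − 2
1 = −77 + 26·3
1 = 26·311 − 105·77
1 = −105·1010 + 341·311
1 = 341·7381 − 2492·1010
1 = −2492·104344 + 35229·7381
1 = 35229·424757 − 143408·104344
So 104344·(-143408) ≡ 1 (mod 424757), giving 104344⁻¹ ≡ 281349.
x ≡ 104344⁻¹·252867 ≡ 281349·252867 ≡ 53382 (mod 424757).

53382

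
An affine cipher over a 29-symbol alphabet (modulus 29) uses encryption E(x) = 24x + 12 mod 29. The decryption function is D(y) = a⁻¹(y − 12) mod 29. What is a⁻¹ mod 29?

23

Extended Euclidean algorithm:
29 = 1*24 + 5
24 = 4*5 + 4
5 = 1*4 + 1
4 = 4*1 + 0
The gcd is 1. Working backward:
1 = 5 − 4
1 = −24 + 5·5
1 = 5·29 − 6·24
Hence 24⁻¹ ≡ -6 ≡ 23 (mod 29).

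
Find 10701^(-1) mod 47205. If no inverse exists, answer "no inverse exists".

Euclidean algorithm on 47205, 10701:
47205 = 4*10701 + 4401
10701 = 2*4401 + 1899
4401 = 2*1899 + 603
1899 = 3*603 + 90
603 = 6*90 + 63
90 = 1*63 + 27
63 = 2*27 + 9
27 = 3*9 + 0
The gcd is 9, not 1, hence no inverse exists.

no inverse exists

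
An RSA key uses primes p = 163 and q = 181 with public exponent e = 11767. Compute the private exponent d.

φ(n) = (p−1)(q−1) = 162·180 = 29160.
Need d with 11767·d ≡ 1 (mod 29160). Apply the extended Euclidean algorithm:
29160 = 2·11767 + 5626
11767 = 2·5626 + 515
5626 = 10·515 + 476
515 = 1·476 + 39
476 = 12·39 + 8
39 = 4·8 + 7
8 = 1·7 + 1
7 = 7·1 + 0
Back-substitute:
1 = 8 − 7
1 = −39 + 5·8
1 = 5·476 − 61·39
1 = −61·515 + 66·476
1 = 66·5626 − 721·515
1 = −721·11767 + 1508·5626
1 = 1508·29160 − 3737·11767
So 11767·(-3737) ≡ 1 (mod 29160), hence d ≡ -3737 ≡ 25423 (mod 29160).

25423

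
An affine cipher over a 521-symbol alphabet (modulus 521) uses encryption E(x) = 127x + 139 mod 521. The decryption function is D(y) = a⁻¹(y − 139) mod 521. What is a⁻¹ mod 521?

Apply the Euclidean algorithm to 521 and 127:
521 = 4·127 + 13
127 = 9·13 + 10
13 = 1·10 + 3
10 = 3·3 + 1
3 = 3·1 + 0
The gcd is 1. Working backward:
1 = 10 − 3·3
1 = −3·13 + 4·10
1 = 4·127 − 39·13
1 = −39·521 + 160·127
So 127·160 ≡ 1 (mod 521).

160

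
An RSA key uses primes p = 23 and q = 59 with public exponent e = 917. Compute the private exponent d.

949

φ(n) = (p−1)(q−1) = 22·58 = 1276.
Need d with 917·d ≡ 1 (mod 1276). Apply the extended Euclidean algorithm:
1276 = 1*917 + 359
917 = 2*359 + 199
359 = 1*199 + 160
199 = 1*160 + 39
160 = 4*39 + 4
39 = 9*4 + 3
4 = 1*3 + 1
3 = 3*1 + 0
Back-substitute:
1 = 4 − 3
1 = −39 + 10·4
1 = 10·160 − 41·39
1 = −41·199 + 51·160
1 = 51·359 − 92·199
1 = −92·917 + 235·359
1 = 235·1276 − 327·917
So 917·(-327) ≡ 1 (mod 1276), hence d ≡ -327 ≡ 949 (mod 1276).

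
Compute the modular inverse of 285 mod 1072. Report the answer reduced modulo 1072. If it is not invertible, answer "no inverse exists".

Apply the Euclidean algorithm to 1072 and 285:
1072 = 3×285 + 217
285 = 1×217 + 68
217 = 3×68 + 13
68 = 5×13 + 3
13 = 4×3 + 1
3 = 3×1 + 0
gcd = 1, so the inverse exists. Back-substitute:
1 = 13 − 4·3
1 = −4·68 + 21·13
1 = 21·217 − 67·68
1 = −67·285 + 88·217
1 = 88·1072 − 331·285
Thus 285·(-331) ≡ 1 (mod 1072); reducing, -331 mod 1072 = 741.

741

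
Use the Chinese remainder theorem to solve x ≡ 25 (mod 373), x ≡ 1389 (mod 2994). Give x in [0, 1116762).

Write x = 25 + 373·k. Then 373·k ≡ 1389 − 25 ≡ 1364 (mod 2994).
Need 373⁻¹ mod 2994. Extended Euclid on (2994, 373):
2994 = 8*373 + 10
373 = 37*10 + 3
10 = 3*3 + 1
3 = 3*1 + 0
Back-substitute:
1 = 10 − 3·3
1 = −3·373 + 112·10
1 = 112·2994 − 899·373
373⁻¹ ≡ 2095 (mod 2994), so k ≡ 2095·1364 ≡ 1304 (mod 2994).
x = 25 + 373·1304 = 486417.

486417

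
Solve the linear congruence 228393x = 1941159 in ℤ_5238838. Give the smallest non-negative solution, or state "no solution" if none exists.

431813

First find gcd(228393, 5238838):
5238838 = 22·228393 + 214192
228393 = 1·214192 + 14201
214192 = 15·14201 + 1177
14201 = 12·1177 + 77
1177 = 15·77 + 22
77 = 3·22 + 11
22 = 2·11 + 0
gcd = 11 and 11 | 1941159, so solutions exist. Divide through by 11: 20763x ≡ 176469 (mod 476258).
Now find 20763⁻¹ mod 476258:
476258 = 22*20763 + 19472
20763 = 1*19472 + 1291
19472 = 15*1291 + 107
1291 = 12*107 + 7
107 = 15*7 + 2
7 = 3*2 + 1
2 = 2*1 + 0
Back-substitute:
1 = 7 − 3·2
1 = −3·107 + 46·7
1 = 46·1291 − 555·107
1 = −555·19472 + 8371·1291
1 = 8371·20763 − 8926·19472
1 = −8926·476258 + 204743·20763
So 20763⁻¹ ≡ 204743 (mod 476258).
Then x ≡ 204743·176469 ≡ 431813 (mod 476258); the smallest non-negative solution is x = 431813.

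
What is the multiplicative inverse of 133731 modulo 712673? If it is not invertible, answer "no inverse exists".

no inverse exists

Compute gcd(133731, 712673):
712673 = 5·133731 + 44018
133731 = 3·44018 + 1677
44018 = 26·1677 + 416
1677 = 4·416 + 13
416 = 32·13 + 0
The gcd is 13, not 1, hence no inverse exists.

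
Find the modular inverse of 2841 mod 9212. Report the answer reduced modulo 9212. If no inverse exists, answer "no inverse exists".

Extended Euclidean algorithm:
9212 = 3×2841 + 689
2841 = 4×689 + 85
689 = 8×85 + 9
85 = 9×9 + 4
9 = 2×4 + 1
4 = 4×1 + 0
Since gcd(2841, 9212) = 1, back-substitute to write 1 as a combination:
1 = 9 − 2·4
1 = −2·85 + 19·9
1 = 19·689 − 154·85
1 = −154·2841 + 635·689
1 = 635·9212 − 2059·2841
So 2841·(-2059) ≡ 1 (mod 9212), and -2059 ≡ 7153 (mod 9212).

7153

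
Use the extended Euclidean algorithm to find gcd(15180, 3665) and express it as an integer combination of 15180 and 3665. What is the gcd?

Repeated division:
15180 = 4·3665 + 520
3665 = 7·520 + 25
520 = 20·25 + 20
25 = 1·20 + 5
20 = 4·5 + 0
gcd(15180, 3665) = 5.
Express as a combination:
5 = 25 − 20
5 = −520 + 21·25
5 = 21·3665 − 148·520
5 = −148·15180 + 613·3665
So 5 = (-148)·15180 + (613)·3665.

5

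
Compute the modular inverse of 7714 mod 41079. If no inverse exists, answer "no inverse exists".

38443

gcd(41079, 7714) by repeated division:
41079 = 5·7714 + 2509
7714 = 3·2509 + 187
2509 = 13·187 + 78
187 = 2·78 + 31
78 = 2·31 + 16
31 = 1·16 + 15
16 = 1·15 + 1
15 = 15·1 + 0
Since gcd(7714, 41079) = 1, back-substitute to write 1 as a combination:
1 = 16 − 15
1 = −31 + 2·16
1 = 2·78 − 5·31
1 = −5·187 + 12·78
1 = 12·2509 − 161·187
1 = −161·7714 + 495·2509
1 = 495·41079 − 2636·7714
So 7714·(-2636) ≡ 1 (mod 41079), and -2636 ≡ 38443 (mod 41079).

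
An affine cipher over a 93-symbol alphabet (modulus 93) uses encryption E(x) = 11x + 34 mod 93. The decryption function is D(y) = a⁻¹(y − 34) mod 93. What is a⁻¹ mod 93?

Extended Euclidean algorithm:
93 = 8*11 + 5
11 = 2*5 + 1
5 = 5*1 + 0
gcd = 1, so the inverse exists. Back-substitute:
1 = 11 − 2·5
1 = −2·93 + 17·11
So 11·17 ≡ 1 (mod 93).

17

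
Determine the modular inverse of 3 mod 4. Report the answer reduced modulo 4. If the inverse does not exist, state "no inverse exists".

3

gcd(4, 3) by repeated division:
4 = 1×3 + 1
3 = 3×1 + 0
The gcd is 1. Working backward:
1 = 4 − 3
So 3·(-1) ≡ 1 (mod 4), and -1 ≡ 3 (mod 4).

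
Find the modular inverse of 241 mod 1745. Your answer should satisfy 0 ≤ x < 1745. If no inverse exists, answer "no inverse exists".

Extended Euclidean algorithm:
1745 = 7·241 + 58
241 = 4·58 + 9
58 = 6·9 + 4
9 = 2·4 + 1
4 = 4·1 + 0
Since gcd(241, 1745) = 1, back-substitute to write 1 as a combination:
1 = 9 − 2·4
1 = −2·58 + 13·9
1 = 13·241 − 54·58
1 = −54·1745 + 391·241
So 241·391 ≡ 1 (mod 1745).

391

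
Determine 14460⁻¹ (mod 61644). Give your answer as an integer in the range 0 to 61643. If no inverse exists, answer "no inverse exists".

Compute gcd(14460, 61644):
61644 = 4·14460 + 3804
14460 = 3·3804 + 3048
3804 = 1·3048 + 756
3048 = 4·756 + 24
756 = 31·24 + 12
24 = 2·12 + 0
The gcd is 12, not 1, hence no inverse exists.

no inverse exists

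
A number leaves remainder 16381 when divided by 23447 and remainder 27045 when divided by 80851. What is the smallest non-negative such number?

Write x = 16381 + 23447·k. Then 23447·k ≡ 27045 − 16381 ≡ 10664 (mod 80851).
Need 23447⁻¹ mod 80851. Extended Euclid on (80851, 23447):
80851 = 3·23447 + 10510
23447 = 2·10510 + 2427
10510 = 4·2427 + 802
2427 = 3·802 + 21
802 = 38·21 + 4
21 = 5·4 + 1
4 = 4·1 + 0
Back-substitute:
1 = 21 − 5·4
1 = −5·802 + 191·21
1 = 191·2427 − 578·802
1 = −578·10510 + 2503·2427
1 = 2503·23447 − 5584·10510
1 = −5584·80851 + 19255·23447
23447⁻¹ ≡ 19255 (mod 80851), so k ≡ 19255·10664 ≡ 54631 (mod 80851).
x = 16381 + 23447·54631 = 1280949438.

1280949438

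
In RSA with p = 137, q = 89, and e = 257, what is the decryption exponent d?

φ(n) = (p−1)(q−1) = 136·88 = 11968.
Need d with 257·d ≡ 1 (mod 11968). Apply the extended Euclidean algorithm:
11968 = 46*257 + 146
257 = 1*146 + 111
146 = 1*111 + 35
111 = 3*35 + 6
35 = 5*6 + 5
6 = 1*5 + 1
5 = 5*1 + 0
Back-substitute:
1 = 6 − 5
1 = −35 + 6·6
1 = 6·111 − 19·35
1 = −19·146 + 25·111
1 = 25·257 − 44·146
1 = −44·11968 + 2049·257
So 257·2049 ≡ 1 (mod 11968), hence d = 2049.

2049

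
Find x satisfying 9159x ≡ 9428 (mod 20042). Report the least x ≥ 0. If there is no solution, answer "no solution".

17520

First find gcd(9159, 20042):
20042 = 2×9159 + 1724
9159 = 5×1724 + 539
1724 = 3×539 + 107
539 = 5×107 + 4
107 = 26×4 + 3
4 = 1×3 + 1
3 = 3×1 + 0
gcd = 1, so a unique solution mod 20042 exists.
Back-substitute for the Bézout coefficients:
1 = 4 − 3
1 = −107 + 27·4
1 = 27·539 − 136·107
1 = −136·1724 + 435·539
1 = 435·9159 − 2311·1724
1 = −2311·20042 + 5057·9159
So 9159·(5057) ≡ 1 (mod 20042), giving 9159⁻¹ ≡ 5057.
x ≡ 9159⁻¹·9428 ≡ 5057·9428 ≡ 17520 (mod 20042).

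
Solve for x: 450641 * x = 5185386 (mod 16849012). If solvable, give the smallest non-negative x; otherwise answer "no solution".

First find gcd(450641, 16849012):
16849012 = 37×450641 + 175295
450641 = 2×175295 + 100051
175295 = 1×100051 + 75244
100051 = 1×75244 + 24807
75244 = 3×24807 + 823
24807 = 30×823 + 117
823 = 7×117 + 4
117 = 29×4 + 1
4 = 4×1 + 0
gcd = 1, so a unique solution mod 16849012 exists.
Back-substitute for the Bézout coefficients:
1 = 117 − 29·4
1 = −29·823 + 204·117
1 = 204·24807 − 6149·823
1 = −6149·75244 + 18651·24807
1 = 18651·100051 − 24800·75244
1 = −24800·175295 + 43451·100051
1 = 43451·450641 − 111702·175295
1 = −111702·16849012 + 4176425·450641
So 450641·(4176425) ≡ 1 (mod 16849012), giving 450641⁻¹ ≡ 4176425.
x ≡ 450641⁻¹·5185386 ≡ 4176425·5185386 ≡ 3621210 (mod 16849012).

3621210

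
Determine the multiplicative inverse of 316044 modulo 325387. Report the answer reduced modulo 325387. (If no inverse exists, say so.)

59728

gcd(325387, 316044) by repeated division:
325387 = 1*316044 + 9343
316044 = 33*9343 + 7725
9343 = 1*7725 + 1618
7725 = 4*1618 + 1253
1618 = 1*1253 + 365
1253 = 3*365 + 158
365 = 2*158 + 49
158 = 3*49 + 11
49 = 4*11 + 5
11 = 2*5 + 1
5 = 5*1 + 0
The gcd is 1. Working backward:
1 = 11 − 2·5
1 = −2·49 + 9·11
1 = 9·158 − 29·49
1 = −29·365 + 67·158
1 = 67·1253 − 230·365
1 = −230·1618 + 297·1253
1 = 297·7725 − 1418·1618
1 = −1418·9343 + 1715·7725
1 = 1715·316044 − 58013·9343
1 = −58013·325387 + 59728·316044
So 316044·59728 ≡ 1 (mod 325387).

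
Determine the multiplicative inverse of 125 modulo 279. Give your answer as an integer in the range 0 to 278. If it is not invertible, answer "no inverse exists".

125

Extended Euclidean algorithm:
279 = 2×125 + 29
125 = 4×29 + 9
29 = 3×9 + 2
9 = 4×2 + 1
2 = 2×1 + 0
Since gcd(125, 279) = 1, back-substitute to write 1 as a combination:
1 = 9 − 4·2
1 = −4·29 + 13·9
1 = 13·125 − 56·29
1 = −56·279 + 125·125
So 125·125 ≡ 1 (mod 279).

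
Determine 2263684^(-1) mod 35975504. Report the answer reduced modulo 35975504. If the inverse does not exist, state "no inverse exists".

no inverse exists

Euclidean algorithm on 35975504, 2263684:
35975504 = 15*2263684 + 2020244
2263684 = 1*2020244 + 243440
2020244 = 8*243440 + 72724
243440 = 3*72724 + 25268
72724 = 2*25268 + 22188
25268 = 1*22188 + 3080
22188 = 7*3080 + 628
3080 = 4*628 + 568
628 = 1*568 + 60
568 = 9*60 + 28
60 = 2*28 + 4
28 = 7*4 + 0
gcd(2263684, 35975504) = 4 ≠ 1, so 2263684 has no multiplicative inverse modulo 35975504.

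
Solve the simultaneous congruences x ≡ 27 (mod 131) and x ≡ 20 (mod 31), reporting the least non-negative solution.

3957

Write x = 27 + 131·k. Then 131·k ≡ 20 − 27 ≡ 24 (mod 31).
Need 131⁻¹ mod 31. Extended Euclid on (31, 7):
31 = 4×7 + 3
7 = 2×3 + 1
3 = 3×1 + 0
Back-substitute:
1 = 7 − 2·3
1 = −2·31 + 9·7
131⁻¹ ≡ 9 (mod 31), so k ≡ 9·24 ≡ 30 (mod 31).
x = 27 + 131·30 = 3957.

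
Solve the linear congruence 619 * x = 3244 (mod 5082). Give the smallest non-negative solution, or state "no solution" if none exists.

4726

First find gcd(619, 5082):
5082 = 8·619 + 130
619 = 4·130 + 99
130 = 1·99 + 31
99 = 3·31 + 6
31 = 5·6 + 1
6 = 6·1 + 0
gcd = 1, so a unique solution mod 5082 exists.
Back-substitute for the Bézout coefficients:
1 = 31 − 5·6
1 = −5·99 + 16·31
1 = 16·130 − 21·99
1 = −21·619 + 100·130
1 = 100·5082 − 821·619
So 619·(-821) ≡ 1 (mod 5082), giving 619⁻¹ ≡ 4261.
x ≡ 619⁻¹·3244 ≡ 4261·3244 ≡ 4726 (mod 5082).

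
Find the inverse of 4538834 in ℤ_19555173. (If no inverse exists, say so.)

18857447

Extended Euclidean algorithm:
19555173 = 4×4538834 + 1399837
4538834 = 3×1399837 + 339323
1399837 = 4×339323 + 42545
339323 = 7×42545 + 41508
42545 = 1×41508 + 1037
41508 = 40×1037 + 28
1037 = 37×28 + 1
28 = 28×1 + 0
Since gcd(4538834, 19555173) = 1, back-substitute to write 1 as a combination:
1 = 1037 − 37·28
1 = −37·41508 + 1481·1037
1 = 1481·42545 − 1518·41508
1 = −1518·339323 + 12107·42545
1 = 12107·1399837 − 49946·339323
1 = −49946·4538834 + 161945·1399837
1 = 161945·19555173 − 697726·4538834
So 4538834·(-697726) ≡ 1 (mod 19555173), and -697726 ≡ 18857447 (mod 19555173).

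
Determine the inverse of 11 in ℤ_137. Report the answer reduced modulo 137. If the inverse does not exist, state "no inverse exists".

25

gcd(137, 11) by repeated division:
137 = 12*11 + 5
11 = 2*5 + 1
5 = 5*1 + 0
The gcd is 1. Working backward:
1 = 11 − 2·5
1 = −2·137 + 25·11
So 11·25 ≡ 1 (mod 137).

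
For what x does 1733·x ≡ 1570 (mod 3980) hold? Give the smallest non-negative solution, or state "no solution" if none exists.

First find gcd(1733, 3980):
3980 = 2×1733 + 514
1733 = 3×514 + 191
514 = 2×191 + 132
191 = 1×132 + 59
132 = 2×59 + 14
59 = 4×14 + 3
14 = 4×3 + 2
3 = 1×2 + 1
2 = 2×1 + 0
gcd = 1, so a unique solution mod 3980 exists.
Back-substitute for the Bézout coefficients:
1 = 3 − 2
1 = −14 + 5·3
1 = 5·59 − 21·14
1 = −21·132 + 47·59
1 = 47·191 − 68·132
1 = −68·514 + 183·191
1 = 183·1733 − 617·514
1 = −617·3980 + 1417·1733
So 1733·(1417) ≡ 1 (mod 3980), giving 1733⁻¹ ≡ 1417.
x ≡ 1733⁻¹·1570 ≡ 1417·1570 ≡ 3850 (mod 3980).

3850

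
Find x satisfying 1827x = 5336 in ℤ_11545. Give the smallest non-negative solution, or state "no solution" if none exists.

3668

First find gcd(1827, 11545):
11545 = 6×1827 + 583
1827 = 3×583 + 78
583 = 7×78 + 37
78 = 2×37 + 4
37 = 9×4 + 1
4 = 4×1 + 0
gcd = 1, so a unique solution mod 11545 exists.
Back-substitute for the Bézout coefficients:
1 = 37 − 9·4
1 = −9·78 + 19·37
1 = 19·583 − 142·78
1 = −142·1827 + 445·583
1 = 445·11545 − 2812·1827
So 1827·(-2812) ≡ 1 (mod 11545), giving 1827⁻¹ ≡ 8733.
x ≡ 1827⁻¹·5336 ≡ 8733·5336 ≡ 3668 (mod 11545).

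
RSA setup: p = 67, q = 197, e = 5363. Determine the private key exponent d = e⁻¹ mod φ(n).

2675

φ(n) = (p−1)(q−1) = 66·196 = 12936.
Need d with 5363·d ≡ 1 (mod 12936). Apply the extended Euclidean algorithm:
12936 = 2×5363 + 2210
5363 = 2×2210 + 943
2210 = 2×943 + 324
943 = 2×324 + 295
324 = 1×295 + 29
295 = 10×29 + 5
29 = 5×5 + 4
5 = 1×4 + 1
4 = 4×1 + 0
Back-substitute:
1 = 5 − 4
1 = −29 + 6·5
1 = 6·295 − 61·29
1 = −61·324 + 67·295
1 = 67·943 − 195·324
1 = −195·2210 + 457·943
1 = 457·5363 − 1109·2210
1 = −1109·12936 + 2675·5363
So 5363·2675 ≡ 1 (mod 12936), hence d = 2675.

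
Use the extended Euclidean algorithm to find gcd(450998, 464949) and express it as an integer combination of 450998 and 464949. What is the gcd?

Repeated division:
464949 = 1*450998 + 13951
450998 = 32*13951 + 4566
13951 = 3*4566 + 253
4566 = 18*253 + 12
253 = 21*12 + 1
12 = 12*1 + 0
gcd(450998, 464949) = 1.
Working backward:
1 = 253 − 21·12
1 = −21·4566 + 379·253
1 = 379·13951 − 1158·4566
1 = −1158·450998 + 37435·13951
1 = 37435·464949 − 38593·450998
So 1 = (37435)·464949 + (-38593)·450998.

1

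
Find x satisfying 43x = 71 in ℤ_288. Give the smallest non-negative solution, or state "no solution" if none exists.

149

First find gcd(43, 288):
288 = 6*43 + 30
43 = 1*30 + 13
30 = 2*13 + 4
13 = 3*4 + 1
4 = 4*1 + 0
gcd = 1, so a unique solution mod 288 exists.
Back-substitute for the Bézout coefficients:
1 = 13 − 3·4
1 = −3·30 + 7·13
1 = 7·43 − 10·30
1 = −10·288 + 67·43
So 43·(67) ≡ 1 (mod 288), giving 43⁻¹ ≡ 67.
x ≡ 43⁻¹·71 ≡ 67·71 ≡ 149 (mod 288).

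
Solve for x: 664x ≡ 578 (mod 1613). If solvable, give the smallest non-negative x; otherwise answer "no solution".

First find gcd(664, 1613):
1613 = 2*664 + 285
664 = 2*285 + 94
285 = 3*94 + 3
94 = 31*3 + 1
3 = 3*1 + 0
gcd = 1, so a unique solution mod 1613 exists.
Back-substitute for the Bézout coefficients:
1 = 94 − 31·3
1 = −31·285 + 94·94
1 = 94·664 − 219·285
1 = −219·1613 + 532·664
So 664·(532) ≡ 1 (mod 1613), giving 664⁻¹ ≡ 532.
x ≡ 664⁻¹·578 ≡ 532·578 ≡ 1026 (mod 1613).

1026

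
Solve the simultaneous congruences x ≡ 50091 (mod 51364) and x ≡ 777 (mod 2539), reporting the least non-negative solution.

75657899

Write x = 50091 + 51364·k. Then 51364·k ≡ 777 − 50091 ≡ 1466 (mod 2539).
Need 51364⁻¹ mod 2539. Extended Euclid on (2539, 584):
2539 = 4*584 + 203
584 = 2*203 + 178
203 = 1*178 + 25
178 = 7*25 + 3
25 = 8*3 + 1
3 = 3*1 + 0
Back-substitute:
1 = 25 − 8·3
1 = −8·178 + 57·25
1 = 57·203 − 65·178
1 = −65·584 + 187·203
1 = 187·2539 − 813·584
51364⁻¹ ≡ 1726 (mod 2539), so k ≡ 1726·1466 ≡ 1472 (mod 2539).
x = 50091 + 51364·1472 = 75657899.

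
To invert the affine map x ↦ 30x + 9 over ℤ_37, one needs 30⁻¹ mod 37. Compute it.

Apply the Euclidean algorithm to 37 and 30:
37 = 1*30 + 7
30 = 4*7 + 2
7 = 3*2 + 1
2 = 2*1 + 0
gcd = 1, so the inverse exists. Back-substitute:
1 = 7 − 3·2
1 = −3·30 + 13·7
1 = 13·37 − 16·30
So 30·(-16) ≡ 1 (mod 37), and -16 ≡ 21 (mod 37).

21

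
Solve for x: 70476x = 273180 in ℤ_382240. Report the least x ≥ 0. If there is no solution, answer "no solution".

First find gcd(70476, 382240):
382240 = 5·70476 + 29860
70476 = 2·29860 + 10756
29860 = 2·10756 + 8348
10756 = 1·8348 + 2408
8348 = 3·2408 + 1124
2408 = 2·1124 + 160
1124 = 7·160 + 4
160 = 40·4 + 0
gcd = 4 and 4 | 273180, so solutions exist. Divide through by 4: 17619x ≡ 68295 (mod 95560).
Now find 17619⁻¹ mod 95560:
95560 = 5×17619 + 7465
17619 = 2×7465 + 2689
7465 = 2×2689 + 2087
2689 = 1×2087 + 602
2087 = 3×602 + 281
602 = 2×281 + 40
281 = 7×40 + 1
40 = 40×1 + 0
Back-substitute:
1 = 281 − 7·40
1 = −7·602 + 15·281
1 = 15·2087 − 52·602
1 = −52·2689 + 67·2087
1 = 67·7465 − 186·2689
1 = −186·17619 + 439·7465
1 = 439·95560 − 2381·17619
So 17619·(-2381) ≡ 1 (mod 95560), i.e. 17619⁻¹ ≡ 93179.
Then x ≡ 93179·68295 ≡ 32725 (mod 95560); the smallest non-negative solution is x = 32725.

32725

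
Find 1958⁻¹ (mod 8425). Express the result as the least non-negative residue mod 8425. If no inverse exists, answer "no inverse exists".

gcd(8425, 1958) by repeated division:
8425 = 4·1958 + 593
1958 = 3·593 + 179
593 = 3·179 + 56
179 = 3·56 + 11
56 = 5·11 + 1
11 = 11·1 + 0
Since gcd(1958, 8425) = 1, back-substitute to write 1 as a combination:
1 = 56 − 5·11
1 = −5·179 + 16·56
1 = 16·593 − 53·179
1 = −53·1958 + 175·593
1 = 175·8425 − 753·1958
So 1958·(-753) ≡ 1 (mod 8425), and -753 ≡ 7672 (mod 8425).

7672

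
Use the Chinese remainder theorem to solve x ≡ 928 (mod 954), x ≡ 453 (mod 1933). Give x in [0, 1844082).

37180

Write x = 928 + 954·k. Then 954·k ≡ 453 − 928 ≡ 1458 (mod 1933).
Need 954⁻¹ mod 1933. Extended Euclid on (1933, 954):
1933 = 2×954 + 25
954 = 38×25 + 4
25 = 6×4 + 1
4 = 4×1 + 0
Back-substitute:
1 = 25 − 6·4
1 = −6·954 + 229·25
1 = 229·1933 − 464·954
954⁻¹ ≡ 1469 (mod 1933), so k ≡ 1469·1458 ≡ 38 (mod 1933).
x = 928 + 954·38 = 37180.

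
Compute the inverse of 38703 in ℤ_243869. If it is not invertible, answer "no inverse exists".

188527

Extended Euclidean algorithm:
243869 = 6×38703 + 11651
38703 = 3×11651 + 3750
11651 = 3×3750 + 401
3750 = 9×401 + 141
401 = 2×141 + 119
141 = 1×119 + 22
119 = 5×22 + 9
22 = 2×9 + 4
9 = 2×4 + 1
4 = 4×1 + 0
The gcd is 1. Working backward:
1 = 9 − 2·4
1 = −2·22 + 5·9
1 = 5·119 − 27·22
1 = −27·141 + 32·119
1 = 32·401 − 91·141
1 = −91·3750 + 851·401
1 = 851·11651 − 2644·3750
1 = −2644·38703 + 8783·11651
1 = 8783·243869 − 55342·38703
So 38703·(-55342) ≡ 1 (mod 243869), and -55342 ≡ 188527 (mod 243869).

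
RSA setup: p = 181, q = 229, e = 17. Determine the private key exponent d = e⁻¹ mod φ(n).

19313

φ(n) = (p−1)(q−1) = 180·228 = 41040.
Need d with 17·d ≡ 1 (mod 41040). Apply the extended Euclidean algorithm:
41040 = 2414×17 + 2
17 = 8×2 + 1
2 = 2×1 + 0
Back-substitute:
1 = 17 − 8·2
1 = −8·41040 + 19313·17
So 17·19313 ≡ 1 (mod 41040), hence d = 19313.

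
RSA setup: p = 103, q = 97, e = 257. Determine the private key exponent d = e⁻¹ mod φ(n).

6401

φ(n) = (p−1)(q−1) = 102·96 = 9792.
Need d with 257·d ≡ 1 (mod 9792). Apply the extended Euclidean algorithm:
9792 = 38×257 + 26
257 = 9×26 + 23
26 = 1×23 + 3
23 = 7×3 + 2
3 = 1×2 + 1
2 = 2×1 + 0
Back-substitute:
1 = 3 − 2
1 = −23 + 8·3
1 = 8·26 − 9·23
1 = −9·257 + 89·26
1 = 89·9792 − 3391·257
So 257·(-3391) ≡ 1 (mod 9792), hence d ≡ -3391 ≡ 6401 (mod 9792).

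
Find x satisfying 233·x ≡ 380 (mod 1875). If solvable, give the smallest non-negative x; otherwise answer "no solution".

First find gcd(233, 1875):
1875 = 8*233 + 11
233 = 21*11 + 2
11 = 5*2 + 1
2 = 2*1 + 0
gcd = 1, so a unique solution mod 1875 exists.
Back-substitute for the Bézout coefficients:
1 = 11 − 5·2
1 = −5·233 + 106·11
1 = 106·1875 − 853·233
So 233·(-853) ≡ 1 (mod 1875), giving 233⁻¹ ≡ 1022.
x ≡ 233⁻¹·380 ≡ 1022·380 ≡ 235 (mod 1875).

235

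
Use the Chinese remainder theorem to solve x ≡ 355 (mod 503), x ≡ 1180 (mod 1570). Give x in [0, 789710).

691980

Write x = 355 + 503·k. Then 503·k ≡ 1180 − 355 ≡ 825 (mod 1570).
Need 503⁻¹ mod 1570. Extended Euclid on (1570, 503):
1570 = 3×503 + 61
503 = 8×61 + 15
61 = 4×15 + 1
15 = 15×1 + 0
Back-substitute:
1 = 61 − 4·15
1 = −4·503 + 33·61
1 = 33·1570 − 103·503
503⁻¹ ≡ 1467 (mod 1570), so k ≡ 1467·825 ≡ 1375 (mod 1570).
x = 355 + 503·1375 = 691980.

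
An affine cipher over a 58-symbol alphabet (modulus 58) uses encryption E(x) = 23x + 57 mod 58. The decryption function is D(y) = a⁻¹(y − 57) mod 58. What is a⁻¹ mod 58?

Run Euclid on (58, 23):
58 = 2*23 + 12
23 = 1*12 + 11
12 = 1*11 + 1
11 = 11*1 + 0
Since gcd(23, 58) = 1, back-substitute to write 1 as a combination:
1 = 12 − 11
1 = −23 + 2·12
1 = 2·58 − 5·23
So 23·(-5) ≡ 1 (mod 58), and -5 ≡ 53 (mod 58).

53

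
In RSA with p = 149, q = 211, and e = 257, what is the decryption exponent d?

14633

φ(n) = (p−1)(q−1) = 148·210 = 31080.
Need d with 257·d ≡ 1 (mod 31080). Apply the extended Euclidean algorithm:
31080 = 120×257 + 240
257 = 1×240 + 17
240 = 14×17 + 2
17 = 8×2 + 1
2 = 2×1 + 0
Back-substitute:
1 = 17 − 8·2
1 = −8·240 + 113·17
1 = 113·257 − 121·240
1 = −121·31080 + 14633·257
So 257·14633 ≡ 1 (mod 31080), hence d = 14633.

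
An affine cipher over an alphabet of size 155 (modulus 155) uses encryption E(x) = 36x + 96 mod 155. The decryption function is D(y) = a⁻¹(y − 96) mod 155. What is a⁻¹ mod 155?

56

Apply the Euclidean algorithm to 155 and 36:
155 = 4×36 + 11
36 = 3×11 + 3
11 = 3×3 + 2
3 = 1×2 + 1
2 = 2×1 + 0
The gcd is 1. Working backward:
1 = 3 − 2
1 = −11 + 4·3
1 = 4·36 − 13·11
1 = −13·155 + 56·36
So 36·56 ≡ 1 (mod 155).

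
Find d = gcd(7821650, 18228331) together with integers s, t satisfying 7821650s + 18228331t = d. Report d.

1

Apply Euclid's algorithm to 18228331 and 7821650:
18228331 = 2×7821650 + 2585031
7821650 = 3×2585031 + 66557
2585031 = 38×66557 + 55865
66557 = 1×55865 + 10692
55865 = 5×10692 + 2405
10692 = 4×2405 + 1072
2405 = 2×1072 + 261
1072 = 4×261 + 28
261 = 9×28 + 9
28 = 3×9 + 1
9 = 9×1 + 0
gcd(7821650, 18228331) = 1.
Back-substituting:
1 = 28 − 3·9
1 = −3·261 + 28·28
1 = 28·1072 − 115·261
1 = −115·2405 + 258·1072
1 = 258·10692 − 1147·2405
1 = −1147·55865 + 5993·10692
1 = 5993·66557 − 7140·55865
1 = −7140·2585031 + 277313·66557
1 = 277313·7821650 − 839079·2585031
1 = −839079·18228331 + 1955471·7821650
So 1 = (-839079)·18228331 + (1955471)·7821650.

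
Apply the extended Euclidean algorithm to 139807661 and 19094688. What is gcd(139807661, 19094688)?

1

Repeated division:
139807661 = 7*19094688 + 6144845
19094688 = 3*6144845 + 660153
6144845 = 9*660153 + 203468
660153 = 3*203468 + 49749
203468 = 4*49749 + 4472
49749 = 11*4472 + 557
4472 = 8*557 + 16
557 = 34*16 + 13
16 = 1*13 + 3
13 = 4*3 + 1
3 = 3*1 + 0
gcd(139807661, 19094688) = 1.
Back-substituting:
1 = 13 − 4·3
1 = −4·16 + 5·13
1 = 5·557 − 174·16
1 = −174·4472 + 1397·557
1 = 1397·49749 − 15541·4472
1 = −15541·203468 + 63561·49749
1 = 63561·660153 − 206224·203468
1 = −206224·6144845 + 1919577·660153
1 = 1919577·19094688 − 5964955·6144845
1 = −5964955·139807661 + 43674262·19094688
So 1 = (-5964955)·139807661 + (43674262)·19094688.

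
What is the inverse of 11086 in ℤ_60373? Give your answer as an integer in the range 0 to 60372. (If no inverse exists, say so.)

Run Euclid on (60373, 11086):
60373 = 5×11086 + 4943
11086 = 2×4943 + 1200
4943 = 4×1200 + 143
1200 = 8×143 + 56
143 = 2×56 + 31
56 = 1×31 + 25
31 = 1×25 + 6
25 = 4×6 + 1
6 = 6×1 + 0
The gcd is 1. Working backward:
1 = 25 − 4·6
1 = −4·31 + 5·25
1 = 5·56 − 9·31
1 = −9·143 + 23·56
1 = 23·1200 − 193·143
1 = −193·4943 + 795·1200
1 = 795·11086 − 1783·4943
1 = −1783·60373 + 9710·11086
So 11086·9710 ≡ 1 (mod 60373).

9710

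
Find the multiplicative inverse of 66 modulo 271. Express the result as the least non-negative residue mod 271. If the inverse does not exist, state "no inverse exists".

193

gcd(271, 66) by repeated division:
271 = 4*66 + 7
66 = 9*7 + 3
7 = 2*3 + 1
3 = 3*1 + 0
Since gcd(66, 271) = 1, back-substitute to write 1 as a combination:
1 = 7 − 2·3
1 = −2·66 + 19·7
1 = 19·271 − 78·66
So 66·(-78) ≡ 1 (mod 271), and -78 ≡ 193 (mod 271).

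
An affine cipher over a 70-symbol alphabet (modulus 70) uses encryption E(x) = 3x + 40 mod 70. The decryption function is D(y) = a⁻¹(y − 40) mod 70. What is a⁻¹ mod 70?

47

Apply the Euclidean algorithm to 70 and 3:
70 = 23×3 + 1
3 = 3×1 + 0
The gcd is 1. Working backward:
1 = 70 − 23·3
Hence 3⁻¹ ≡ -23 ≡ 47 (mod 70).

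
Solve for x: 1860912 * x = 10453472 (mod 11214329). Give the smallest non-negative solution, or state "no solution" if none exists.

First find gcd(1860912, 11214329):
11214329 = 6·1860912 + 48857
1860912 = 38·48857 + 4346
48857 = 11·4346 + 1051
4346 = 4·1051 + 142
1051 = 7·142 + 57
142 = 2·57 + 28
57 = 2·28 + 1
28 = 28·1 + 0
gcd = 1, so a unique solution mod 11214329 exists.
Back-substitute for the Bézout coefficients:
1 = 57 − 2·28
1 = −2·142 + 5·57
1 = 5·1051 − 37·142
1 = −37·4346 + 153·1051
1 = 153·48857 − 1720·4346
1 = −1720·1860912 + 65513·48857
1 = 65513·11214329 − 394798·1860912
So 1860912·(-394798) ≡ 1 (mod 11214329), giving 1860912⁻¹ ≡ 10819531.
x ≡ 1860912⁻¹·10453472 ≡ 10819531·10453472 ≡ 9019621 (mod 11214329).

9019621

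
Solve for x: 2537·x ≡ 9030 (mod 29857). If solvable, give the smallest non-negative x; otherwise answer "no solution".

24294

First find gcd(2537, 29857):
29857 = 11*2537 + 1950
2537 = 1*1950 + 587
1950 = 3*587 + 189
587 = 3*189 + 20
189 = 9*20 + 9
20 = 2*9 + 2
9 = 4*2 + 1
2 = 2*1 + 0
gcd = 1, so a unique solution mod 29857 exists.
Back-substitute for the Bézout coefficients:
1 = 9 − 4·2
1 = −4·20 + 9·9
1 = 9·189 − 85·20
1 = −85·587 + 264·189
1 = 264·1950 − 877·587
1 = −877·2537 + 1141·1950
1 = 1141·29857 − 13428·2537
So 2537·(-13428) ≡ 1 (mod 29857), giving 2537⁻¹ ≡ 16429.
x ≡ 2537⁻¹·9030 ≡ 16429·9030 ≡ 24294 (mod 29857).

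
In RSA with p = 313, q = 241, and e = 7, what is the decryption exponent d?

64183

φ(n) = (p−1)(q−1) = 312·240 = 74880.
Need d with 7·d ≡ 1 (mod 74880). Apply the extended Euclidean algorithm:
74880 = 10697*7 + 1
7 = 7*1 + 0
Back-substitute:
1 = 74880 − 10697·7
So 7·(-10697) ≡ 1 (mod 74880), hence d ≡ -10697 ≡ 64183 (mod 74880).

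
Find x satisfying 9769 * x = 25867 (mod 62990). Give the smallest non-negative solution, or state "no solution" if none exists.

3923

First find gcd(9769, 62990):
62990 = 6·9769 + 4376
9769 = 2·4376 + 1017
4376 = 4·1017 + 308
1017 = 3·308 + 93
308 = 3·93 + 29
93 = 3·29 + 6
29 = 4·6 + 5
6 = 1·5 + 1
5 = 5·1 + 0
gcd = 1, so a unique solution mod 62990 exists.
Back-substitute for the Bézout coefficients:
1 = 6 − 5
1 = −29 + 5·6
1 = 5·93 − 16·29
1 = −16·308 + 53·93
1 = 53·1017 − 175·308
1 = −175·4376 + 753·1017
1 = 753·9769 − 1681·4376
1 = −1681·62990 + 10839·9769
So 9769·(10839) ≡ 1 (mod 62990), giving 9769⁻¹ ≡ 10839.
x ≡ 9769⁻¹·25867 ≡ 10839·25867 ≡ 3923 (mod 62990).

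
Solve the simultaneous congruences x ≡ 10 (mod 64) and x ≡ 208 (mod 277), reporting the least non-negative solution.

Write x = 10 + 64·k. Then 64·k ≡ 208 − 10 ≡ 198 (mod 277).
Need 64⁻¹ mod 277. Extended Euclid on (277, 64):
277 = 4*64 + 21
64 = 3*21 + 1
21 = 21*1 + 0
Back-substitute:
1 = 64 − 3·21
1 = −3·277 + 13·64
64⁻¹ ≡ 13 (mod 277), so k ≡ 13·198 ≡ 81 (mod 277).
x = 10 + 64·81 = 5194.

5194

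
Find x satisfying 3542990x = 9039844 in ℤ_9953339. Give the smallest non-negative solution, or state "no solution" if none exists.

First find gcd(3542990, 9953339):
9953339 = 2*3542990 + 2867359
3542990 = 1*2867359 + 675631
2867359 = 4*675631 + 164835
675631 = 4*164835 + 16291
164835 = 10*16291 + 1925
16291 = 8*1925 + 891
1925 = 2*891 + 143
891 = 6*143 + 33
143 = 4*33 + 11
33 = 3*11 + 0
gcd = 11 and 11 | 9039844, so solutions exist. Divide through by 11: 322090x ≡ 821804 (mod 904849).
Now find 322090⁻¹ mod 904849:
904849 = 2*322090 + 260669
322090 = 1*260669 + 61421
260669 = 4*61421 + 14985
61421 = 4*14985 + 1481
14985 = 10*1481 + 175
1481 = 8*175 + 81
175 = 2*81 + 13
81 = 6*13 + 3
13 = 4*3 + 1
3 = 3*1 + 0
Back-substitute:
1 = 13 − 4·3
1 = −4·81 + 25·13
1 = 25·175 − 54·81
1 = −54·1481 + 457·175
1 = 457·14985 − 4624·1481
1 = −4624·61421 + 18953·14985
1 = 18953·260669 − 80436·61421
1 = −80436·322090 + 99389·260669
1 = 99389·904849 − 279214·322090
So 322090·(-279214) ≡ 1 (mod 904849), i.e. 322090⁻¹ ≡ 625635.
Then x ≡ 625635·821804 ≡ 571005 (mod 904849); the smallest non-negative solution is x = 571005.

571005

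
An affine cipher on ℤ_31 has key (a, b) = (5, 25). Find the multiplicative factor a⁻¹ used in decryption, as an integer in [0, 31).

25

Extended Euclidean algorithm:
31 = 6×5 + 1
5 = 5×1 + 0
The gcd is 1. Working backward:
1 = 31 − 6·5
Thus 5·(-6) ≡ 1 (mod 31); reducing, -6 mod 31 = 25.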